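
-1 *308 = -308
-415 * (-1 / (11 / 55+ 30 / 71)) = 147325 / 221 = 666.63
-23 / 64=-0.36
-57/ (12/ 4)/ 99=-19/ 99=-0.19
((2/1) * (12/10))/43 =12/215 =0.06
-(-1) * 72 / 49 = 72 / 49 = 1.47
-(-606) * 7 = 4242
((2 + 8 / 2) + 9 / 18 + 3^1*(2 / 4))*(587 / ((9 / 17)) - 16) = 78680 / 9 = 8742.22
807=807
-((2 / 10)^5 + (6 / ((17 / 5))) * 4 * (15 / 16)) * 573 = -402910107 / 106250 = -3792.10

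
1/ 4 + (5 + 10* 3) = 141/ 4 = 35.25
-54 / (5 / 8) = -432 / 5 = -86.40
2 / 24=1 / 12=0.08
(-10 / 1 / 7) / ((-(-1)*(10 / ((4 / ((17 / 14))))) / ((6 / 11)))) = -0.26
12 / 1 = 12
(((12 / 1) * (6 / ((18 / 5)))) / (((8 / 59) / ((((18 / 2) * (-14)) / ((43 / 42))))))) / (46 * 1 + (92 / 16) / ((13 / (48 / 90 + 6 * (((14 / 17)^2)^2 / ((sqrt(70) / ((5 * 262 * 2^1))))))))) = 10834572063425175 / 1858561656791404 - 5353008419406375 * sqrt(70) / 929280828395702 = -42.37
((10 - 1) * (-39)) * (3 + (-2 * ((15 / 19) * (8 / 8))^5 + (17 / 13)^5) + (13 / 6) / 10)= -3190900075784379 / 1414397270780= -2256.01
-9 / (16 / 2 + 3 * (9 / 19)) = -171 / 179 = -0.96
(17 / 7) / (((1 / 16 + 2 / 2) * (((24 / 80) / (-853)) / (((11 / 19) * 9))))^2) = 20284574745600 / 42959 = 472184518.86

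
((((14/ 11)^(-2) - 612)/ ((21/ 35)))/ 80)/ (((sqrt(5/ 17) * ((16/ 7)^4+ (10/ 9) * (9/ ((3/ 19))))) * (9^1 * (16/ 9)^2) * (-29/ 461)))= 24361762131 * sqrt(85)/ 1550839152640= 0.14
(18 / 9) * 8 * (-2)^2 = 64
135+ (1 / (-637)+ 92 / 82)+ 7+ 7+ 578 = 19016320 / 26117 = 728.12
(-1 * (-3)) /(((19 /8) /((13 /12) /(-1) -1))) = -50 /19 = -2.63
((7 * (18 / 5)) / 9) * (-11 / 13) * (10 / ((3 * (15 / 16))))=-4928 / 585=-8.42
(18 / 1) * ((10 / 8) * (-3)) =-135 / 2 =-67.50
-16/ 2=-8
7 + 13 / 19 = 146 / 19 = 7.68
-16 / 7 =-2.29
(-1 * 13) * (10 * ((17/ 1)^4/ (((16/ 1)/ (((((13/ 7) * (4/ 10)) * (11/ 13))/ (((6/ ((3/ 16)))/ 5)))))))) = -59717515/ 896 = -66649.01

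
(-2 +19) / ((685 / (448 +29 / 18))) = 137581 / 12330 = 11.16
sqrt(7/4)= sqrt(7)/2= 1.32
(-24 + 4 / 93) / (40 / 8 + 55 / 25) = -2785 / 837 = -3.33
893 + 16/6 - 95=2402/3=800.67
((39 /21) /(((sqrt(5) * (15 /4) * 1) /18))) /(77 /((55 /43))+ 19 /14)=624 * sqrt(5) /21545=0.06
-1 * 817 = -817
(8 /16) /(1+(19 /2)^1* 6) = 1 /116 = 0.01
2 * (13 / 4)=13 / 2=6.50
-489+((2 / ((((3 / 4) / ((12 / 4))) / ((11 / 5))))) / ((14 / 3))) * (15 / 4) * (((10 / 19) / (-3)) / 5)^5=-228843546031 / 467982711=-489.00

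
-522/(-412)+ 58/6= 10.93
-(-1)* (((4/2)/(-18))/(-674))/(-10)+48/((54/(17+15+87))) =6416479/60660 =105.78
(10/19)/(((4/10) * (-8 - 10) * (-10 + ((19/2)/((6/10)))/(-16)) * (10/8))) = 64/12027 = 0.01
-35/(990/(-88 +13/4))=791/264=3.00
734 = 734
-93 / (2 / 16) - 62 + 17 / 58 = -46731 / 58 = -805.71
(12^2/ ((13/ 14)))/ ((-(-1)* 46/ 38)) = 38304/ 299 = 128.11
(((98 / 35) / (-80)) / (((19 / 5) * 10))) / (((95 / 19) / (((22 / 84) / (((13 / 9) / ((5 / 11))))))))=-0.00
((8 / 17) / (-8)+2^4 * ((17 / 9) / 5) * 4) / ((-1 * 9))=-18451 / 6885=-2.68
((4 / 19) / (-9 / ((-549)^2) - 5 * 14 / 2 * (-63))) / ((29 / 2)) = 66978 / 10171906861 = 0.00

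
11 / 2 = 5.50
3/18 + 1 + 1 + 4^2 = 18.17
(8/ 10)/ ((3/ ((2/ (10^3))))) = 1/ 1875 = 0.00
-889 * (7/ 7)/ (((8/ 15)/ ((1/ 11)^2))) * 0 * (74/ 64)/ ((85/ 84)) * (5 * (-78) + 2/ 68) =0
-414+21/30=-4133/10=-413.30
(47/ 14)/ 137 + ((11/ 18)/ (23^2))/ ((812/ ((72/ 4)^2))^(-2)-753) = 6941671521131/ 283297016137968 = 0.02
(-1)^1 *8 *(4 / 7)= -4.57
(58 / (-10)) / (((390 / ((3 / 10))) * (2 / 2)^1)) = -29 / 6500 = -0.00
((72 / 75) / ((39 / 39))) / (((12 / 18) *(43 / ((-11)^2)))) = 4356 / 1075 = 4.05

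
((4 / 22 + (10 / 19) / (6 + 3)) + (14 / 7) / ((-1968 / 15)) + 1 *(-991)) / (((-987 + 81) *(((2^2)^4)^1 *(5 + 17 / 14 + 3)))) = 4278935059 / 9229762308096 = 0.00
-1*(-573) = 573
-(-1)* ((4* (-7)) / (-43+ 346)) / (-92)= 0.00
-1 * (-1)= 1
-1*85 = -85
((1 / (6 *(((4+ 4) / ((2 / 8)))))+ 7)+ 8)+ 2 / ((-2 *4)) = 2833 / 192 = 14.76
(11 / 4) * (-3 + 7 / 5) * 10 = -44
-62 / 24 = -31 / 12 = -2.58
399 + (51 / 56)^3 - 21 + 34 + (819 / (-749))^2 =832301293331 / 2010627584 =413.95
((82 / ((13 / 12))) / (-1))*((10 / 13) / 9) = -3280 / 507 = -6.47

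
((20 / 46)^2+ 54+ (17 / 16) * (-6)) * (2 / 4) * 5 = 1011745 / 8464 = 119.54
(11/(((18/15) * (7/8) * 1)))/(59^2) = 220/73101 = 0.00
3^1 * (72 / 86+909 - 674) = 30423 / 43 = 707.51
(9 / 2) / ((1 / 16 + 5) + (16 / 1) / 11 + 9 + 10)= 0.18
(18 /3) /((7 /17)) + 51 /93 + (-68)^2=1006689 /217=4639.12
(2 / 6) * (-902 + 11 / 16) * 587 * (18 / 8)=-25395381 / 64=-396802.83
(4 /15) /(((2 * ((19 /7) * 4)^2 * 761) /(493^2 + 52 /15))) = 178643563 /494497800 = 0.36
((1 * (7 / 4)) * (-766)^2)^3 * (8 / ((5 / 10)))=17322347494721660272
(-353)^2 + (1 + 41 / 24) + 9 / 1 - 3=2990825 / 24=124617.71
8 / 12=2 / 3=0.67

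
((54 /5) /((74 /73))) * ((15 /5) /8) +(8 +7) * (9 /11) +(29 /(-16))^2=10186411 /520960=19.55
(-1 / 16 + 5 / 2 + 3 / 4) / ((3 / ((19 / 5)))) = 323 / 80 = 4.04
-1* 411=-411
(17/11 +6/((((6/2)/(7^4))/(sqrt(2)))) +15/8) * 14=2107/44 +67228 * sqrt(2)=95122.64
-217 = -217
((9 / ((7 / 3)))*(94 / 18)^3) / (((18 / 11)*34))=1142053 / 115668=9.87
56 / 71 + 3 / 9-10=-1891 / 213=-8.88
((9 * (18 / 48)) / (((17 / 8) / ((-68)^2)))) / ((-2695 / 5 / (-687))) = 5045328 / 539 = 9360.53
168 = 168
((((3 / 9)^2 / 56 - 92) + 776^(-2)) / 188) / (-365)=3490136761 / 2603242978560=0.00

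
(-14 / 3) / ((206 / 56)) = -392 / 309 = -1.27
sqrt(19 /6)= sqrt(114) /6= 1.78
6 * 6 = 36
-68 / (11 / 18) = -1224 / 11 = -111.27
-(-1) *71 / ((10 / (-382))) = -13561 / 5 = -2712.20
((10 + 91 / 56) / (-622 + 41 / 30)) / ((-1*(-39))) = -465 / 968188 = -0.00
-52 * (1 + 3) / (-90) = 104 / 45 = 2.31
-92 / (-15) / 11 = 92 / 165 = 0.56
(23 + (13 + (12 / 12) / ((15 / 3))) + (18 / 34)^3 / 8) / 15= 7117669 / 2947800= 2.41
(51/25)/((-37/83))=-4233/925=-4.58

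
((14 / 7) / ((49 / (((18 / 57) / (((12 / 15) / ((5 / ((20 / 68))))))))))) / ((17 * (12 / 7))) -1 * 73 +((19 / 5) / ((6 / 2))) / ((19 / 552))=-96267 / 2660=-36.19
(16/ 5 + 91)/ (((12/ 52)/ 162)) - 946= 325912/ 5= 65182.40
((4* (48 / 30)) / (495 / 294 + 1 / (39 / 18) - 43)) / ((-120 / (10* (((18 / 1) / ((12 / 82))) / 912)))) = 26117 / 14833965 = 0.00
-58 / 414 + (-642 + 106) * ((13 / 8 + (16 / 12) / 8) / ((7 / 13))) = -2584460 / 1449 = -1783.62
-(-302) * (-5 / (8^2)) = -755 / 32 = -23.59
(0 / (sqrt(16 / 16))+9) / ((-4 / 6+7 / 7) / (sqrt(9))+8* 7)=81 / 505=0.16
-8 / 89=-0.09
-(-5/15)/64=1/192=0.01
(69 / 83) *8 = 552 / 83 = 6.65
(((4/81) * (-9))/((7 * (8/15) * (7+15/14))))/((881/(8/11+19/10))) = -289/6570498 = -0.00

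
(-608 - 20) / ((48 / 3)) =-157 / 4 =-39.25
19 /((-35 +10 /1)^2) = 19 /625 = 0.03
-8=-8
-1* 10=-10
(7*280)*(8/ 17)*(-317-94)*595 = -225556800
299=299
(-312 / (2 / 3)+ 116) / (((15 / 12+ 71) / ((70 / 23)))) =-98560 / 6647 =-14.83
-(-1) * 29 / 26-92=-2363 / 26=-90.88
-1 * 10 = -10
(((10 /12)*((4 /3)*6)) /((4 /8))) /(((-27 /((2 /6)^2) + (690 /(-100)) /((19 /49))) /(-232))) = 1763200 /148653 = 11.86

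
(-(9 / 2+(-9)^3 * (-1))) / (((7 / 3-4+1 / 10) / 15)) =7022.87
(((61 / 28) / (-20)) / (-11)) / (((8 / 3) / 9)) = 1647 / 49280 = 0.03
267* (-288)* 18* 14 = -19377792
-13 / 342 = -0.04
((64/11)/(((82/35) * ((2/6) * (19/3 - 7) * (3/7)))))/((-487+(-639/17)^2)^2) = -0.00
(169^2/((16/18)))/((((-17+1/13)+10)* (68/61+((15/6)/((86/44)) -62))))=973901539/12507760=77.86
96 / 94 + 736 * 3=103824 / 47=2209.02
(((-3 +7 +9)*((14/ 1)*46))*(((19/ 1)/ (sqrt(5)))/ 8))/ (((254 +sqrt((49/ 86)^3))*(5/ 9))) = 62.91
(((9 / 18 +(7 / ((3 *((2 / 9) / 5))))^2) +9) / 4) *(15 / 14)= 165945 / 224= 740.83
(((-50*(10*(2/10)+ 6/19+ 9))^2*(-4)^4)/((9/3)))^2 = 875213056000000000000/1172889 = 746202800094467.59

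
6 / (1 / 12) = 72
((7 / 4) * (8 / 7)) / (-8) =-1 / 4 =-0.25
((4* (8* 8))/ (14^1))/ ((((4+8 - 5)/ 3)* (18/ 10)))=640/ 147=4.35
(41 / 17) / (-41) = -1 / 17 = -0.06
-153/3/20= -2.55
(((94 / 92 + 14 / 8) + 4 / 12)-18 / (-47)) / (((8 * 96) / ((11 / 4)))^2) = 5474887 / 122419150848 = 0.00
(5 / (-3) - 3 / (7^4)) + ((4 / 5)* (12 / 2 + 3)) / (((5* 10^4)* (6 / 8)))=-187697141 / 112546875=-1.67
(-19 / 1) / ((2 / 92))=-874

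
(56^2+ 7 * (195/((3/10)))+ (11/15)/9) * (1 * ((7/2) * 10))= 7263347/27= 269012.85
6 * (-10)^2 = 600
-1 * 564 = -564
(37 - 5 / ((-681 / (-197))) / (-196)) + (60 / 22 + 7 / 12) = 9866053 / 244706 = 40.32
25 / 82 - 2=-139 / 82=-1.70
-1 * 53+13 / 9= -464 / 9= -51.56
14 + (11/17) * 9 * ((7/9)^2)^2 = 199913/12393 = 16.13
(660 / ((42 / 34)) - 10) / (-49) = -3670 / 343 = -10.70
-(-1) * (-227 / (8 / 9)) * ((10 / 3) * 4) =-3405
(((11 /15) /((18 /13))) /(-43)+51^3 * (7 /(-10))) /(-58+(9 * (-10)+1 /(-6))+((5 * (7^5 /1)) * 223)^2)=-215610964 /815440636718750007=-0.00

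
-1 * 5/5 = -1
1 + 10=11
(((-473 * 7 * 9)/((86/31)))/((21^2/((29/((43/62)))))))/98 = -306559/29498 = -10.39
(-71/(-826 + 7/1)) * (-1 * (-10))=710/819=0.87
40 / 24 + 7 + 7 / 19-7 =116 / 57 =2.04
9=9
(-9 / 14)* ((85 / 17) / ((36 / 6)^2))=-5 / 56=-0.09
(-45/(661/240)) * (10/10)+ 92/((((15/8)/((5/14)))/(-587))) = -143013376/13881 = -10302.82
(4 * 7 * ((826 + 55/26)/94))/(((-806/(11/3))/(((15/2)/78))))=-2763145/25608232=-0.11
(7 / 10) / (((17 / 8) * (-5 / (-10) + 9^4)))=56 / 1115455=0.00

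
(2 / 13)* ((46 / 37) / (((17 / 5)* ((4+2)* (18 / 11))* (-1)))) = -1265 / 220779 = -0.01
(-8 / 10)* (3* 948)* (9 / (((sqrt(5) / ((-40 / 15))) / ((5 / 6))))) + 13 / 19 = 13 / 19 + 45504* sqrt(5) / 5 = 20350.69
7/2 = 3.50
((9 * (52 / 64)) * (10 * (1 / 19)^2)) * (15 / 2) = 8775 / 5776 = 1.52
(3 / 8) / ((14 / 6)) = 9 / 56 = 0.16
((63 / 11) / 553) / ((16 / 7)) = 63 / 13904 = 0.00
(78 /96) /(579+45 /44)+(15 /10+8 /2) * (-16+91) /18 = 194964 /8507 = 22.92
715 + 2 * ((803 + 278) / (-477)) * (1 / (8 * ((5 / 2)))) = 3409469 / 4770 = 714.77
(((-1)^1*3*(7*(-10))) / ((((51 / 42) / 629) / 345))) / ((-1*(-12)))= 3127425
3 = 3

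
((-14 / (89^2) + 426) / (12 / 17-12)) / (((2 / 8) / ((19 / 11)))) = -272477309 / 1045572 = -260.60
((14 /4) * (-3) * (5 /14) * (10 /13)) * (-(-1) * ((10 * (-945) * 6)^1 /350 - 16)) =6675 /13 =513.46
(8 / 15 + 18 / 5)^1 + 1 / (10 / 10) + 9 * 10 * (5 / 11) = 7597 / 165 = 46.04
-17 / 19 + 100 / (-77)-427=-627910 / 1463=-429.19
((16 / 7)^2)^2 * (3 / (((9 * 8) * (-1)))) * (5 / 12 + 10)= -256000 / 21609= -11.85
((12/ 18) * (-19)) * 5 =-190/ 3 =-63.33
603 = 603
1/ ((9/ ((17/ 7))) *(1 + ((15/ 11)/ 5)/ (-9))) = 187/ 672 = 0.28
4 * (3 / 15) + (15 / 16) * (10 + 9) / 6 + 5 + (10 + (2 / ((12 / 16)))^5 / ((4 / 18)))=2702521 / 4320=625.58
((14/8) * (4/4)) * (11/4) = 77/16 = 4.81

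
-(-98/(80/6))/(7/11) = 231/20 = 11.55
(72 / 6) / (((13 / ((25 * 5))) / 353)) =529500 / 13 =40730.77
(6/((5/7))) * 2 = 16.80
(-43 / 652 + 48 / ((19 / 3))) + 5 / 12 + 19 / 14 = 603986 / 65037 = 9.29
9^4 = 6561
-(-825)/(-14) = -825/14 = -58.93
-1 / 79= -0.01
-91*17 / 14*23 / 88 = -5083 / 176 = -28.88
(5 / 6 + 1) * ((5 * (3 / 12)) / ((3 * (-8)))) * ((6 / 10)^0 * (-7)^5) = 924385 / 576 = 1604.84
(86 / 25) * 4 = 344 / 25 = 13.76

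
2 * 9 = 18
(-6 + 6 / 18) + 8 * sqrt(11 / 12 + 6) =15.37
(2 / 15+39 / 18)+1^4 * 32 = 343 / 10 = 34.30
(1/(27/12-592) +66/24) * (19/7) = 492727/66052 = 7.46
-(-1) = 1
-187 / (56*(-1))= 187 / 56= 3.34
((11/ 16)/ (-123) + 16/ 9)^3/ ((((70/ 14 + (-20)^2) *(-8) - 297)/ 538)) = -308120756845843/ 363952000272384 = -0.85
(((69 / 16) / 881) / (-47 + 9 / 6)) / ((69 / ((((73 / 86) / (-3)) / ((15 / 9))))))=73 / 275788240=0.00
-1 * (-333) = 333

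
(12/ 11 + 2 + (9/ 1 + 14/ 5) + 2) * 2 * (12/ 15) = 7432/ 275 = 27.03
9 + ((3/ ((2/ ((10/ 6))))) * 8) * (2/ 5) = 17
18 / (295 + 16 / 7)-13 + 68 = 114581 / 2081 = 55.06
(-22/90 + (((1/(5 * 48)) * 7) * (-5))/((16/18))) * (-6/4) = 2353/3840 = 0.61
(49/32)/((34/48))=2.16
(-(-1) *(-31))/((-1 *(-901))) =-31/901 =-0.03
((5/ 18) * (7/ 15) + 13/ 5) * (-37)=-27269/ 270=-101.00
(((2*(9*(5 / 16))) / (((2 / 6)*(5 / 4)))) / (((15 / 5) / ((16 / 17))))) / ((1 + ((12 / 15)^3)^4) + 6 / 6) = 2929687500 / 1430998987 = 2.05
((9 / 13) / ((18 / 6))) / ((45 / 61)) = 61 / 195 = 0.31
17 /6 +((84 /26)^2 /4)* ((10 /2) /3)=7283 /1014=7.18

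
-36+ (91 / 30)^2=-24119 / 900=-26.80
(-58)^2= 3364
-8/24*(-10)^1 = 10/3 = 3.33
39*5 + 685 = 880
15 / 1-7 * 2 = 1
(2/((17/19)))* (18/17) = 684/289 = 2.37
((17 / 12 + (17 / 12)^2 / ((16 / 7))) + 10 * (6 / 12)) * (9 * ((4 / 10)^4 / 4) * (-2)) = -16807 / 20000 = -0.84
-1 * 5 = -5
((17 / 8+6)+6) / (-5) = -113 / 40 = -2.82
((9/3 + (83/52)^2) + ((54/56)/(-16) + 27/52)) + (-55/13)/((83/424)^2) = -54452889567/521579968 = -104.40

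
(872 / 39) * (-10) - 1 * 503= -28337 / 39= -726.59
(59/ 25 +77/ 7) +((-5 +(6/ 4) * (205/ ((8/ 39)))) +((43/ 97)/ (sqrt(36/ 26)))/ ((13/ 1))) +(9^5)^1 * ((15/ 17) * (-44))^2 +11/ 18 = 43 * sqrt(26)/ 7566 +92599848798169/ 1040400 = 89004083.84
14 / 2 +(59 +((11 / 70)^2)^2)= 1584674641 / 24010000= 66.00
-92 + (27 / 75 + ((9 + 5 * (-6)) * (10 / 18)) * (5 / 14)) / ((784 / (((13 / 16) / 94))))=-16272084223 / 176870400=-92.00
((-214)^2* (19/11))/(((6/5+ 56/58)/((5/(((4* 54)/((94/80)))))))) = 1482473765/1492128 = 993.53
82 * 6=492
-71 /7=-10.14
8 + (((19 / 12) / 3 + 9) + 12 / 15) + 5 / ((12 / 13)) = 2137 / 90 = 23.74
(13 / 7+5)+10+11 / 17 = 2083 / 119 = 17.50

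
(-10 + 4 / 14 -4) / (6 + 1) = -96 / 49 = -1.96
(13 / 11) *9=10.64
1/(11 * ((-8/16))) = -2/11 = -0.18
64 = 64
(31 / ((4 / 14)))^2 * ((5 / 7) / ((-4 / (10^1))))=-21021.88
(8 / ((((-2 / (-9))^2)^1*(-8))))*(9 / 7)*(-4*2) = 1458 / 7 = 208.29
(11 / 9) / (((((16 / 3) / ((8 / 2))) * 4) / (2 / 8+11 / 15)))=649 / 2880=0.23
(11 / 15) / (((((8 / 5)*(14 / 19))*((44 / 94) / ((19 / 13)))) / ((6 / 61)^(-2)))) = 63134207 / 314496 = 200.75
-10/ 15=-0.67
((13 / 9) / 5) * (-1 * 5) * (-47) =611 / 9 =67.89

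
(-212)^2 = 44944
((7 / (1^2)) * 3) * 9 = 189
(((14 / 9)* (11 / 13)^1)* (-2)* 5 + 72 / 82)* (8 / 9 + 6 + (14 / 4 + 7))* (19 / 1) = -175222408 / 43173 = -4058.61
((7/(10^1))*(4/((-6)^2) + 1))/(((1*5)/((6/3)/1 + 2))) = 28/45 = 0.62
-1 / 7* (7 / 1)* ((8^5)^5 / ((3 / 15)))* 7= -1322262615203500659834880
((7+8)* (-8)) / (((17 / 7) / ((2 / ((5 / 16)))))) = -5376 / 17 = -316.24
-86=-86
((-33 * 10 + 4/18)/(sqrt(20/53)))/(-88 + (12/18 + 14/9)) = 371 * sqrt(265)/965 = 6.26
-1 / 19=-0.05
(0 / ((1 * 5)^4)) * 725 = 0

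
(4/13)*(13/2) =2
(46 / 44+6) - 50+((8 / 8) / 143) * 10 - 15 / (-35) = -7727 / 182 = -42.46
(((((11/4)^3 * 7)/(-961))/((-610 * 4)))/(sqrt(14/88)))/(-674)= -1331 * sqrt(77)/50573509120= -0.00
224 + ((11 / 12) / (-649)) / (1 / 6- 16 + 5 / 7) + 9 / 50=41994536 / 187325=224.18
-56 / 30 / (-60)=7 / 225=0.03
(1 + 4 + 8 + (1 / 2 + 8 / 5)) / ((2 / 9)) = 1359 / 20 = 67.95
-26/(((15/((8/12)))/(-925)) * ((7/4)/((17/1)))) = 654160/63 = 10383.49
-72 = -72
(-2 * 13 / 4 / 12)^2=169 / 576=0.29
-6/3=-2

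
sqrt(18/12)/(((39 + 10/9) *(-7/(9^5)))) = -531441 *sqrt(6)/5054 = -257.57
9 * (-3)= -27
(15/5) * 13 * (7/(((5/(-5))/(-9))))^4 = 614365479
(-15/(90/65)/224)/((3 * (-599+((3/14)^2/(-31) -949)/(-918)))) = 719355/26682535192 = 0.00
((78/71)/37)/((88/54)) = 1053/57794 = 0.02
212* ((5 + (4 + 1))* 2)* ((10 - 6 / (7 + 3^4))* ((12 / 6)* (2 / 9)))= 18715.96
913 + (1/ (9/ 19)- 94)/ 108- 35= 852589/ 972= 877.15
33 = 33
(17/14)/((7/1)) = 17/98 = 0.17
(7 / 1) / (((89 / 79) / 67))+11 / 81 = 3002110 / 7209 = 416.44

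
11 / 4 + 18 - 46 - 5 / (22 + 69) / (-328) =-25.25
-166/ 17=-9.76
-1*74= -74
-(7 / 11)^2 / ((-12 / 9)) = 147 / 484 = 0.30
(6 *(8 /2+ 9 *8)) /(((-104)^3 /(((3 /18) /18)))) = -19 /5061888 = -0.00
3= 3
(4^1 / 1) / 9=4 / 9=0.44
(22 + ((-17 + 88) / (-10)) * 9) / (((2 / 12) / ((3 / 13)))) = -3771 / 65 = -58.02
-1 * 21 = -21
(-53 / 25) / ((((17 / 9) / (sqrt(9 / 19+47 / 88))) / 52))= -6201 * sqrt(704330) / 88825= -58.59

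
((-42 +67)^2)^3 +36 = 244140661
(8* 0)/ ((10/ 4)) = 0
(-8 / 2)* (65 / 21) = -260 / 21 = -12.38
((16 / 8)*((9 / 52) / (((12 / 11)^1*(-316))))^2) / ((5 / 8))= 1089 / 1350053120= 0.00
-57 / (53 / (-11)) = 627 / 53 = 11.83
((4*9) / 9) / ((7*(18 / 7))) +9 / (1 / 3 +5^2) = 395 / 684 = 0.58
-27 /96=-9 /32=-0.28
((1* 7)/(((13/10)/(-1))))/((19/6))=-420/247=-1.70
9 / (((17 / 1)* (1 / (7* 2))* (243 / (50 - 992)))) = -4396 / 153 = -28.73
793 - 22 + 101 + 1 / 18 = 15697 / 18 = 872.06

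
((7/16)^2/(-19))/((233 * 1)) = -49/1133312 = -0.00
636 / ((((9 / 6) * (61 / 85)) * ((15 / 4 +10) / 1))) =28832 / 671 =42.97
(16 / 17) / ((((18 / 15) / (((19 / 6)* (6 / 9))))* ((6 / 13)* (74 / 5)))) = 12350 / 50949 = 0.24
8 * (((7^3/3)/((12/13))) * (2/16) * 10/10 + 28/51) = 78491/612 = 128.25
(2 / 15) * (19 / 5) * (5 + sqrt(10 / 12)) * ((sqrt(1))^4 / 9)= 19 * sqrt(30) / 2025 + 38 / 135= 0.33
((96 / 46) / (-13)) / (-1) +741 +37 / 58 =12864269 / 17342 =741.80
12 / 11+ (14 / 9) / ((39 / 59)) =13298 / 3861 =3.44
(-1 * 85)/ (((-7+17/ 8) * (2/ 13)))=340/ 3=113.33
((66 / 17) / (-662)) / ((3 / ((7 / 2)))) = -77 / 11254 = -0.01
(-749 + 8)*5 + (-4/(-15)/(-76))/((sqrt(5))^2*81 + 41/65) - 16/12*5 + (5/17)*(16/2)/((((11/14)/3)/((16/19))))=-1040982809921/281035194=-3704.10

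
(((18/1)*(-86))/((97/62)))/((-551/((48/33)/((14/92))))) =70638336/4115419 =17.16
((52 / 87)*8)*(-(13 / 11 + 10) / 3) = -17.82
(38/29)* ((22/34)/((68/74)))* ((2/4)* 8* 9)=278388/8381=33.22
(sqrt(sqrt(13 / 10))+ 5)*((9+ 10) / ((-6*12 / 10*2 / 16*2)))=-475 / 9 -19*10^(3 / 4)*13^(1 / 4) / 18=-64.05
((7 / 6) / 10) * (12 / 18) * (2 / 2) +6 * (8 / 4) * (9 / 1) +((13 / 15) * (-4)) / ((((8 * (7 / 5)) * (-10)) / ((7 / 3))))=2163 / 20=108.15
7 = 7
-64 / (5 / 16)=-1024 / 5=-204.80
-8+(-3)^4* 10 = 802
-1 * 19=-19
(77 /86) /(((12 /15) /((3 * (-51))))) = -58905 /344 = -171.24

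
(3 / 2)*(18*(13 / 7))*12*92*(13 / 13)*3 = 166073.14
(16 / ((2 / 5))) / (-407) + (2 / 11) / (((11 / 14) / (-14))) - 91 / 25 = -781007 / 111925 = -6.98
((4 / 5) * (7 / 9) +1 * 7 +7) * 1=658 / 45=14.62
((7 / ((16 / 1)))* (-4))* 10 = -35 / 2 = -17.50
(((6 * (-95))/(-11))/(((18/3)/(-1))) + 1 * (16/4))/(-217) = 51/2387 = 0.02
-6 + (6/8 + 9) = 15/4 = 3.75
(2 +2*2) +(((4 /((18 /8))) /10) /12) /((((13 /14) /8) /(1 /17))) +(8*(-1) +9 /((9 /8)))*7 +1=209069 /29835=7.01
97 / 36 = 2.69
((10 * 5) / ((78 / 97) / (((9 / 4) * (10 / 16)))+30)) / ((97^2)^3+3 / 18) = 8730 / 4446271286791103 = 0.00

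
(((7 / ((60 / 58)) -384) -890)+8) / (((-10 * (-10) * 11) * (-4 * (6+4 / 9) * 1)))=113331 / 2552000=0.04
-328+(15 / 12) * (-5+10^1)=-1287 / 4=-321.75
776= 776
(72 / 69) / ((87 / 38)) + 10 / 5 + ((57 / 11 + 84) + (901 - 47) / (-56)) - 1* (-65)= 141.39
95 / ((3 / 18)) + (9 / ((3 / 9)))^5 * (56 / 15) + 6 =267849144 / 5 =53569828.80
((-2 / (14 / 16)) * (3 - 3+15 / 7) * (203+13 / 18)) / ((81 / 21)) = -258.69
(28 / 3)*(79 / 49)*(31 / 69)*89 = 871844 / 1449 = 601.69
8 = 8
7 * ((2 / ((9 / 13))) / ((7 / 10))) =260 / 9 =28.89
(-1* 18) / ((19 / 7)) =-6.63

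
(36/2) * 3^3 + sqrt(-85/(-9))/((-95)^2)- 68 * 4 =sqrt(85)/27075 + 214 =214.00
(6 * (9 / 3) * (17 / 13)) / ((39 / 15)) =1530 / 169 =9.05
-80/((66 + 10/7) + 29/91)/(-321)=1456/395793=0.00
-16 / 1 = -16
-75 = -75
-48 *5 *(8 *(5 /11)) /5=-174.55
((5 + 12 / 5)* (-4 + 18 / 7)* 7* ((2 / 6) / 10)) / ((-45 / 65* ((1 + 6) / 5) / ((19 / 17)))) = 9139 / 3213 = 2.84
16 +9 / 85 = 1369 / 85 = 16.11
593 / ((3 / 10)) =5930 / 3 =1976.67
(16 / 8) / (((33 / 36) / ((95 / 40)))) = 57 / 11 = 5.18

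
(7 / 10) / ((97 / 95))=0.69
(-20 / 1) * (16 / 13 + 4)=-104.62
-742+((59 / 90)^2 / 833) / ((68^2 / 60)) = -742.00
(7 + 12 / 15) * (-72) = -2808 / 5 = -561.60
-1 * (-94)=94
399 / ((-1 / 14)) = -5586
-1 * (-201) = 201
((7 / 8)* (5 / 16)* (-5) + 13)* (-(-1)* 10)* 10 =37225 / 32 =1163.28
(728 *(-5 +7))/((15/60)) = 5824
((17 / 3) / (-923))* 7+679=1880032 / 2769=678.96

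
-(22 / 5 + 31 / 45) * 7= -1603 / 45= -35.62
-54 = -54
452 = 452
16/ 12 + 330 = 994/ 3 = 331.33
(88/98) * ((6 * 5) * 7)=1320/7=188.57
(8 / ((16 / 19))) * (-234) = -2223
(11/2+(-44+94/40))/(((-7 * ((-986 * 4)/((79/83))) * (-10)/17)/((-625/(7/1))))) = -1427925/7548352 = -0.19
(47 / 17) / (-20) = -47 / 340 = -0.14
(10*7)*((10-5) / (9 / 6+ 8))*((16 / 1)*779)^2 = 5723468800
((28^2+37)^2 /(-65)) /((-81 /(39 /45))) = 674041 /6075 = 110.95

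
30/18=5/3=1.67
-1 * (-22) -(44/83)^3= 12494130/571787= 21.85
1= 1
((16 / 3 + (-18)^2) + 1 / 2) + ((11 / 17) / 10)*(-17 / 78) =85753 / 260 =329.82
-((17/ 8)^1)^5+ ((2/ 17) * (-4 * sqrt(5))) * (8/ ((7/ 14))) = -1419857/ 32768-128 * sqrt(5)/ 17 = -60.17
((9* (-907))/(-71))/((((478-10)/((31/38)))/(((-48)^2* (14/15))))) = 37789248/87685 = 430.97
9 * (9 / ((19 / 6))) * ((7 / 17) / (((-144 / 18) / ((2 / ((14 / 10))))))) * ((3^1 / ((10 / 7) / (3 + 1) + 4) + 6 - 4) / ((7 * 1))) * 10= -996300 / 137921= -7.22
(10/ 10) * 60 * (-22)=-1320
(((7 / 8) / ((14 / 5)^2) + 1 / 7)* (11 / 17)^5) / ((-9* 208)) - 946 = -187744990762241 / 198461932032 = -946.00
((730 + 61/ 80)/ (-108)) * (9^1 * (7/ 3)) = -142.09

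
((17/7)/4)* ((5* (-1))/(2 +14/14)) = -85/84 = -1.01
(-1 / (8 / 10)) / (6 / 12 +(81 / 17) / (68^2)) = -19652 / 7877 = -2.49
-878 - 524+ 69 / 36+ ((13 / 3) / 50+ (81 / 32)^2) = -107027669 / 76800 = -1393.59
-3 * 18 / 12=-9 / 2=-4.50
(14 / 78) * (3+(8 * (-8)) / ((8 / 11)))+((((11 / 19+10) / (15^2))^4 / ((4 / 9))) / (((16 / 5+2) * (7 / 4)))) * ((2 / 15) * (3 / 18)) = -11449412522817629 / 750465696093750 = -15.26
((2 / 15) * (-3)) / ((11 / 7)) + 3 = 151 / 55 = 2.75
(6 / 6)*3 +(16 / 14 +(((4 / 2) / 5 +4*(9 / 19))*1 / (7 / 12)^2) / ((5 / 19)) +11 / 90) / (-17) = 531599 / 374850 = 1.42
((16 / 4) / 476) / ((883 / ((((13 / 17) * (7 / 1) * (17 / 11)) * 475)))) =6175 / 165121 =0.04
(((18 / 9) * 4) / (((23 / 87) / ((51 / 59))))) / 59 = 35496 / 80063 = 0.44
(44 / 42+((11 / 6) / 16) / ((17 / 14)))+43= 252139 / 5712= 44.14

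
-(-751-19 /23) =17292 /23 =751.83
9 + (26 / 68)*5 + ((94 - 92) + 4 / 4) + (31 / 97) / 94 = 13.92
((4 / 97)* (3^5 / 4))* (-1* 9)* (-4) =8748 / 97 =90.19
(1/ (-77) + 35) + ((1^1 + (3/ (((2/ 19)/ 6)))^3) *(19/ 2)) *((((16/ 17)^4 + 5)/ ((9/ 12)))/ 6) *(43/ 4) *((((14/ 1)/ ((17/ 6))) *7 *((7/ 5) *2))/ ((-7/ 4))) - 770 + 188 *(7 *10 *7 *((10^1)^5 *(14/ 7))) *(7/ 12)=-41949678396015814156/ 1639934835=-25580088611.27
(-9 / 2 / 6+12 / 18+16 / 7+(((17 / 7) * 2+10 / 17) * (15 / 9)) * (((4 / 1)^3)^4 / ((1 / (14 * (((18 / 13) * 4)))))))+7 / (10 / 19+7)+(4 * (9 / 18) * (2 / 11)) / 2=2410893992940467 / 204204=11806301507.02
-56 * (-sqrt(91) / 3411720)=7 * sqrt(91) / 426465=0.00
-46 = -46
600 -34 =566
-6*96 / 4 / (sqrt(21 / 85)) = -48*sqrt(1785) / 7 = -289.71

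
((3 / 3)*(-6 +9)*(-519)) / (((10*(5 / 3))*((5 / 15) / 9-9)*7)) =126117 / 84700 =1.49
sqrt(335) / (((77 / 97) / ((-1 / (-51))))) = 97 * sqrt(335) / 3927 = 0.45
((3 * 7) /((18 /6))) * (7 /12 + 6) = 553 /12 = 46.08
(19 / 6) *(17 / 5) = 323 / 30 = 10.77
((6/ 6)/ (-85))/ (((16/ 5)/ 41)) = -41/ 272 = -0.15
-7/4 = -1.75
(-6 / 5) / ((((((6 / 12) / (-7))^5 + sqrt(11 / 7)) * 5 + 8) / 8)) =-111073658433024 / 35743395806845 + 1983460491264 * sqrt(77) / 7148679161369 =-0.67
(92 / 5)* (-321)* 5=-29532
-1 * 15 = -15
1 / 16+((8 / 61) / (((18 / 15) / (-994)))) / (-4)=79703 / 2928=27.22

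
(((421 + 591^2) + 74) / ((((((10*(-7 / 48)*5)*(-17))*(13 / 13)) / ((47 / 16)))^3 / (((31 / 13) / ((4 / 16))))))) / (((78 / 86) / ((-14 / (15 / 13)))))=-20746122828336 / 34928359375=-593.96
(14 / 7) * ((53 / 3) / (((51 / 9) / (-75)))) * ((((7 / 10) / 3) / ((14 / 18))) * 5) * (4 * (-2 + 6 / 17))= 1335600 / 289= 4621.45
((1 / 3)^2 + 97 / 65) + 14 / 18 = 2.38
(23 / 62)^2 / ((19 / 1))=529 / 73036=0.01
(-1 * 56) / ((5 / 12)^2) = -322.56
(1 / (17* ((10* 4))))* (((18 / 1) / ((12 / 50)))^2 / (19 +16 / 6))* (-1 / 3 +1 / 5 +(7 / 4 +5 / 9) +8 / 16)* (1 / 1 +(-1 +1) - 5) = -555 / 136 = -4.08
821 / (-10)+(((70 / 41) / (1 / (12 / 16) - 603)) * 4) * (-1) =-12149941 / 148010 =-82.09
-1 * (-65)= 65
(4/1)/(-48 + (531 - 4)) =4/479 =0.01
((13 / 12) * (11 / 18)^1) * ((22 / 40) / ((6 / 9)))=1573 / 2880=0.55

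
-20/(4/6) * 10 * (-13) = 3900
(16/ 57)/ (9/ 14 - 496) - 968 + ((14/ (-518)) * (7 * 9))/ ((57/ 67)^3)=-269768435617/ 277892385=-970.77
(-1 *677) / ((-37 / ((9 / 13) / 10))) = 6093 / 4810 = 1.27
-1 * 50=-50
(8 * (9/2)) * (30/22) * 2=98.18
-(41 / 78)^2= -1681 / 6084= -0.28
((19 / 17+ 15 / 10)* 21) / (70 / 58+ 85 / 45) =487809 / 27472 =17.76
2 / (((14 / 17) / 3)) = 51 / 7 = 7.29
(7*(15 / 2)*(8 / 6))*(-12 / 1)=-840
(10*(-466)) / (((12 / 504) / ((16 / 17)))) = -3131520 / 17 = -184207.06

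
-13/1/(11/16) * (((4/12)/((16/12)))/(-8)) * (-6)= -39/11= -3.55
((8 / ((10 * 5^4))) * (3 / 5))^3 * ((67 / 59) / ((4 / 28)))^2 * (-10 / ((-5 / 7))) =5321296512 / 13278961181640625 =0.00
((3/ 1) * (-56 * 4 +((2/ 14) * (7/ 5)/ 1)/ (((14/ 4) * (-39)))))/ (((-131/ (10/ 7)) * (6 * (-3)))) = -305762/ 751023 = -0.41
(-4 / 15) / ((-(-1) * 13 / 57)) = -76 / 65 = -1.17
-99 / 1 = -99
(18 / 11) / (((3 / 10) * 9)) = 0.61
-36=-36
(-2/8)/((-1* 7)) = 1/28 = 0.04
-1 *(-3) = 3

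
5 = 5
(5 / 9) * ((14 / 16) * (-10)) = -175 / 36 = -4.86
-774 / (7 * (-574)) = 387 / 2009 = 0.19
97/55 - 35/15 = -94/165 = -0.57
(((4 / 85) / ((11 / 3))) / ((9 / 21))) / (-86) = -14 / 40205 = -0.00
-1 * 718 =-718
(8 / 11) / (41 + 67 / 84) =672 / 38621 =0.02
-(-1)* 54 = 54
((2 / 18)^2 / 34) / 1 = 1 / 2754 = 0.00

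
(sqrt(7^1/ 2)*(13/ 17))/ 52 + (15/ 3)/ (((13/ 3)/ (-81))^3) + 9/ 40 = -32655.43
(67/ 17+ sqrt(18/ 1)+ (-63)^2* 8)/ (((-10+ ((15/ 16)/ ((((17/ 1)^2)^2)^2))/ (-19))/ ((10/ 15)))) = -2117.35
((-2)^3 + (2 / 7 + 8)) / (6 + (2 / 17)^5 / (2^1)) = 1419857 / 29817053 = 0.05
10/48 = 5/24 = 0.21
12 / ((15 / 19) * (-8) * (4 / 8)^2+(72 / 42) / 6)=-399 / 43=-9.28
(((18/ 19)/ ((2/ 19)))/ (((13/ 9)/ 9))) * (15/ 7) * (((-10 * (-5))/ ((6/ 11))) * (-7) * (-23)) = 23054625/ 13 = 1773432.69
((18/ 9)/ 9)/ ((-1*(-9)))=0.02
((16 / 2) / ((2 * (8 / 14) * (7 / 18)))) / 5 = 18 / 5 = 3.60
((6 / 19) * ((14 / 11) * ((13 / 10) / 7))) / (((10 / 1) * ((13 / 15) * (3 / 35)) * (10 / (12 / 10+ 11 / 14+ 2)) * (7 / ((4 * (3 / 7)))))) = 2511 / 256025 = 0.01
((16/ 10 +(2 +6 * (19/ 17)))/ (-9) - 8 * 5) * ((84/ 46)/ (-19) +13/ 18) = -5167310/ 200583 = -25.76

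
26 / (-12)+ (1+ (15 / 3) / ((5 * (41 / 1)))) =-281 / 246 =-1.14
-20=-20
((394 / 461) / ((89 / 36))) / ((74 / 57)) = 404244 / 1518073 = 0.27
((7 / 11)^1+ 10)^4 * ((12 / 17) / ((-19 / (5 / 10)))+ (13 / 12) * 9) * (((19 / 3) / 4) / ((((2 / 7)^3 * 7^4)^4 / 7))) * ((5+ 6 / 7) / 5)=2927199210741 / 17802011279360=0.16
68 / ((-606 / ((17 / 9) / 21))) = -578 / 57267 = -0.01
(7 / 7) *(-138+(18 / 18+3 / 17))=-2326 / 17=-136.82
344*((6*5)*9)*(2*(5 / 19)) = 928800 / 19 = 48884.21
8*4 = 32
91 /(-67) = -1.36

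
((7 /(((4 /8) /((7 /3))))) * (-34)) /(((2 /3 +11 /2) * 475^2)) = -6664 /8348125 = -0.00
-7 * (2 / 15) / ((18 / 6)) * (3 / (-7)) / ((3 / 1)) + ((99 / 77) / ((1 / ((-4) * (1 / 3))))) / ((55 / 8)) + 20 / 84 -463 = -320836 / 693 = -462.97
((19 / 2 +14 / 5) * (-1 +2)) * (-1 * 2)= -123 / 5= -24.60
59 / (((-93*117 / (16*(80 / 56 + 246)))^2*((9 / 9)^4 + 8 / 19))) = 860877492224 / 156638121003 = 5.50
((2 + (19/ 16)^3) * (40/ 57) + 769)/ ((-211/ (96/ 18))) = -7505917/ 384864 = -19.50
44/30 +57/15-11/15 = 68/15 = 4.53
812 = 812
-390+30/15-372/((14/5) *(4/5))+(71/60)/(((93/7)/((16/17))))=-183929423/332010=-553.99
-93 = -93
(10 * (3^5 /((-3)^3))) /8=-45 /4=-11.25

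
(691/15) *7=4837/15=322.47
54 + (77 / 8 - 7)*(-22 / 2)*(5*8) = -1101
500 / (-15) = -100 / 3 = -33.33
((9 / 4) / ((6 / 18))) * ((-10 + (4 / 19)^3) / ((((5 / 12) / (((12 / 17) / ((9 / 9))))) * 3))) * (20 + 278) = -6616322352 / 583015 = -11348.46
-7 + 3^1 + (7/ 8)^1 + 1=-17/ 8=-2.12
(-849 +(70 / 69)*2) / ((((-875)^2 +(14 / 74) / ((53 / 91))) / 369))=-4698714841 / 11510666342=-0.41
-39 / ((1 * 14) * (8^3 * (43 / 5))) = -195 / 308224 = -0.00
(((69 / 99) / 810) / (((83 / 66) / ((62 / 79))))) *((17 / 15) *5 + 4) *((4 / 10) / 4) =20677 / 39833775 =0.00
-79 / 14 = -5.64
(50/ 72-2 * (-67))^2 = 18142.59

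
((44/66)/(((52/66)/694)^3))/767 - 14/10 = 594035.69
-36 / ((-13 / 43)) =119.08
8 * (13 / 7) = 104 / 7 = 14.86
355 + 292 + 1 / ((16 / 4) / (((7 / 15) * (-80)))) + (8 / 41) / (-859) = 637.67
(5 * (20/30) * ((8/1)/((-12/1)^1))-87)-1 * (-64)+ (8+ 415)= 3580/9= 397.78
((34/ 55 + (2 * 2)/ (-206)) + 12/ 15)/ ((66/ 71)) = 1.50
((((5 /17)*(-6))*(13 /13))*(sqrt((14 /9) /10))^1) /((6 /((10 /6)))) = -0.19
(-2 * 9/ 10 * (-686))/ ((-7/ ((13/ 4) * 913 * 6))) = -15702687/ 5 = -3140537.40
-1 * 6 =-6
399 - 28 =371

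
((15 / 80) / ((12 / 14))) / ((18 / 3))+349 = 349.04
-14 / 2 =-7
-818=-818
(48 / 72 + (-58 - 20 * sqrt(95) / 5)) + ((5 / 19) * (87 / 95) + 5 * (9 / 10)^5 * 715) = 8897535581 / 4332000 - 4 * sqrt(95) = 2014.92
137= 137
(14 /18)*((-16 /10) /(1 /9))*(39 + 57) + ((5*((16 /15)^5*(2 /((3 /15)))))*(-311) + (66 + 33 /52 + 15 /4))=-8875562011 /394875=-22476.89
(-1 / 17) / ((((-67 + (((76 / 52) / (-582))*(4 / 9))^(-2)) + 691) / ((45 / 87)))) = -1444 / 38128595843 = -0.00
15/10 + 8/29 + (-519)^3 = -8108304719/58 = -139798357.22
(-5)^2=25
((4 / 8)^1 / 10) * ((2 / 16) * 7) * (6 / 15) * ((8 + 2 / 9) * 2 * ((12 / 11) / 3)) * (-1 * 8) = -2072 / 2475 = -0.84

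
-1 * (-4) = 4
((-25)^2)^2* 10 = 3906250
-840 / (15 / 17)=-952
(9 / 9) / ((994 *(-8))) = -1 / 7952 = -0.00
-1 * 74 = -74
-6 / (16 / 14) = -21 / 4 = -5.25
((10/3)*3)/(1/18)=180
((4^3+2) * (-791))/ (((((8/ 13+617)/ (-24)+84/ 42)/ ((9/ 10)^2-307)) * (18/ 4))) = -27707255576/ 185125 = -149667.82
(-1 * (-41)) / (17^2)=41 / 289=0.14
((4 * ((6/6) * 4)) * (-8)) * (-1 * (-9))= -1152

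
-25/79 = -0.32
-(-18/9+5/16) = 27/16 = 1.69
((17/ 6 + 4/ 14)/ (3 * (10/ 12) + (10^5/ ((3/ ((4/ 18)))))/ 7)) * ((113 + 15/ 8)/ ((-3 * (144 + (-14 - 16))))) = -120389/ 121887280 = -0.00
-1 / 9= -0.11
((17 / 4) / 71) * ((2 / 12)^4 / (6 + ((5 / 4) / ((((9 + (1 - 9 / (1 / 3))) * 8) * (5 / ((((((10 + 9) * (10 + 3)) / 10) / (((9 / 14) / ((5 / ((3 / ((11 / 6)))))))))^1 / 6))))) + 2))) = 1734 / 298989875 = 0.00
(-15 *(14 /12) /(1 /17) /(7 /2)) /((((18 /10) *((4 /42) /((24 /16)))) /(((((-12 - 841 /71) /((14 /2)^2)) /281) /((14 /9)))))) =6475725 /7820792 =0.83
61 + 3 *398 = 1255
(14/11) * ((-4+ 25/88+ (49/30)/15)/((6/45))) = -499933/14520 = -34.43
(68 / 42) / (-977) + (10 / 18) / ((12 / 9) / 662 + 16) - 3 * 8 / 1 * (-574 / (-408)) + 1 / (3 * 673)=-171177054383 / 5074747078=-33.73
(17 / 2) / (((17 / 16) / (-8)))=-64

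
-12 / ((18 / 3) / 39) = -78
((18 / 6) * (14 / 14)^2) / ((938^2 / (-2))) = -3 / 439922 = -0.00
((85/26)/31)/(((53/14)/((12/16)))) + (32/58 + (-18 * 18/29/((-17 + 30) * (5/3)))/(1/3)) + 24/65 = -1499227/2477644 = -0.61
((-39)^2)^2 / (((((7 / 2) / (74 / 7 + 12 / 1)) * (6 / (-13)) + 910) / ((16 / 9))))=8447658336 / 1868993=4519.90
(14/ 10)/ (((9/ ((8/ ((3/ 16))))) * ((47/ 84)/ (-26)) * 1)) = -652288/ 2115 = -308.41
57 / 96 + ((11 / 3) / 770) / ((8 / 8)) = 2011 / 3360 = 0.60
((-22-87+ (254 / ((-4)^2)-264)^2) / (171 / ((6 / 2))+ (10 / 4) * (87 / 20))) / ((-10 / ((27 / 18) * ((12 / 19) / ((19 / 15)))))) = -35399241 / 522728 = -67.72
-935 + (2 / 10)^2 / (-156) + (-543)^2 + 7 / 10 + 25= 1146364829 / 3900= 293939.70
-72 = -72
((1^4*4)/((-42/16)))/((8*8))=-1/42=-0.02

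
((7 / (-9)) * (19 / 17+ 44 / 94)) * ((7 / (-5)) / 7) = 8869 / 35955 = 0.25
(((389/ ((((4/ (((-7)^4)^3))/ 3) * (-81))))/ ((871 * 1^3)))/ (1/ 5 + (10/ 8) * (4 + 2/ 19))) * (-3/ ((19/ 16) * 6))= 4520273.50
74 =74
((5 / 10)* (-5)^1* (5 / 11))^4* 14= 23.35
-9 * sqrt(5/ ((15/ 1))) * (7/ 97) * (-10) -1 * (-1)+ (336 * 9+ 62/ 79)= 210 * sqrt(3)/ 97+ 239037/ 79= 3029.53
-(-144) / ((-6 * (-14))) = 12 / 7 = 1.71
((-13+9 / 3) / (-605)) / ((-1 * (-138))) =1 / 8349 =0.00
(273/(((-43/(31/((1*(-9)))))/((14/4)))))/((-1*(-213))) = 0.36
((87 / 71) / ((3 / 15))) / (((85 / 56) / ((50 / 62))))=121800 / 37417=3.26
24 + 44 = 68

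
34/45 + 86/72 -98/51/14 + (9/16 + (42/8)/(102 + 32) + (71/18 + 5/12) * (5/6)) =14881213/2460240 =6.05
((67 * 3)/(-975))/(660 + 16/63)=-4221/13518700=-0.00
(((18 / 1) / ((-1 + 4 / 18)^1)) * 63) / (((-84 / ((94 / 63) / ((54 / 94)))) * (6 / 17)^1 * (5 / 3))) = 37553 / 490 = 76.64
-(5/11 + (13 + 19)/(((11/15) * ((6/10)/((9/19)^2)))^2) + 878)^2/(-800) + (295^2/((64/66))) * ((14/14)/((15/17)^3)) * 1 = 7364080167288090327028/55947677958738225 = 131624.41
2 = 2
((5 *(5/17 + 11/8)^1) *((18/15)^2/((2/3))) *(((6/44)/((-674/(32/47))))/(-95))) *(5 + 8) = 0.00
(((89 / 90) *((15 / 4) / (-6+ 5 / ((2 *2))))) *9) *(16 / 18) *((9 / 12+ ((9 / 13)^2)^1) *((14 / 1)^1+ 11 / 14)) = -5103171 / 44954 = -113.52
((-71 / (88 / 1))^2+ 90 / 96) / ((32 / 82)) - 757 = -93290987 / 123904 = -752.93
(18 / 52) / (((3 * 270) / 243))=0.10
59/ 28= 2.11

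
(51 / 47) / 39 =0.03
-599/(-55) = 599/55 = 10.89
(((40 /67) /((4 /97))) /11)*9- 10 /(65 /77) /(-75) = 8625248 /718575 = 12.00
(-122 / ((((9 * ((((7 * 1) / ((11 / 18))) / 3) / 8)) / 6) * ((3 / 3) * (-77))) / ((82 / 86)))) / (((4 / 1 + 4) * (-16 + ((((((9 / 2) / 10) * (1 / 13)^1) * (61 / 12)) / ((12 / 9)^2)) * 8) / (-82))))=-853141120 / 51780500541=-0.02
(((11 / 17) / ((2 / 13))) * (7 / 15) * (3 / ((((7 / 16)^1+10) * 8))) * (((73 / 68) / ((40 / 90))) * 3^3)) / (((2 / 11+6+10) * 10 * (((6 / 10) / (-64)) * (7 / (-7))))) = 3.03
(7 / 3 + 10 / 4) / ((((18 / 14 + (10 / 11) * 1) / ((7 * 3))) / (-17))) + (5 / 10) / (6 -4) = -531285 / 676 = -785.92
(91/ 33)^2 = 8281/ 1089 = 7.60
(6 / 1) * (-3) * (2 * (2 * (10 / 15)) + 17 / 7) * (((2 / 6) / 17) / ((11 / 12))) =-2568 / 1309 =-1.96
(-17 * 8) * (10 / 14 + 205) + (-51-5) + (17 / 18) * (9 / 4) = -1569737 / 56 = -28031.02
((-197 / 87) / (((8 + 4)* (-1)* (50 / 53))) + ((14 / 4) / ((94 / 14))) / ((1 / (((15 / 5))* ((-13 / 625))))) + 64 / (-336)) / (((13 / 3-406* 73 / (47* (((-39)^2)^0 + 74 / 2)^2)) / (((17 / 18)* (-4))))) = 60562143731 / 2717788106250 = 0.02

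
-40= -40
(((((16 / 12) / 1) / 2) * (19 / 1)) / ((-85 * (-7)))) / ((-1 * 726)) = -19 / 647955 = -0.00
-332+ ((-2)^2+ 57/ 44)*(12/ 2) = -6605/ 22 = -300.23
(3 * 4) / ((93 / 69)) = 276 / 31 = 8.90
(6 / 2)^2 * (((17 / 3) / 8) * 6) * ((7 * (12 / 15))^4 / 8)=2938824 / 625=4702.12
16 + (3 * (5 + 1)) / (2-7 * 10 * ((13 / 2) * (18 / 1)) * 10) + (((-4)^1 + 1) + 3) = 16.00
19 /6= 3.17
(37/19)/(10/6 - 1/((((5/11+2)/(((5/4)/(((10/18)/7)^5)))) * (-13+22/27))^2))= -1532493750000/138633962425318729297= -0.00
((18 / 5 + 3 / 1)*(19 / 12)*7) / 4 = 1463 / 80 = 18.29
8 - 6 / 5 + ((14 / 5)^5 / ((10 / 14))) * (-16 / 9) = -59280038 / 140625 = -421.55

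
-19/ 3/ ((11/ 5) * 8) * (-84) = 665/ 22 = 30.23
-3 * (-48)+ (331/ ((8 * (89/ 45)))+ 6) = 121695/ 712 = 170.92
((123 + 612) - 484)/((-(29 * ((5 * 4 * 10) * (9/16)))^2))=-1004/42575625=-0.00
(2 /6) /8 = 1 /24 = 0.04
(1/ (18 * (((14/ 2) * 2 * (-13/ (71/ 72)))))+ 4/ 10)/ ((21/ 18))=471389/ 1375920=0.34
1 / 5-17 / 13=-72 / 65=-1.11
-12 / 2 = -6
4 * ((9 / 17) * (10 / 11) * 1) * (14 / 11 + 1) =9000 / 2057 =4.38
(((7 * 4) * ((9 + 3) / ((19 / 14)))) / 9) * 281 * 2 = 881216 / 57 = 15459.93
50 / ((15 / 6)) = 20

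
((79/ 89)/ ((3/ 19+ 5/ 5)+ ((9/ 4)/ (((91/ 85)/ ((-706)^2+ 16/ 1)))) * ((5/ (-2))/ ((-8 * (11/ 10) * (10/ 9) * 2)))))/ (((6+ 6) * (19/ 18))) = 3795792/ 7254118788431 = 0.00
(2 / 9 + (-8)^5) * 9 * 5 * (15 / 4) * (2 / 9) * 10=-36863750 / 3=-12287916.67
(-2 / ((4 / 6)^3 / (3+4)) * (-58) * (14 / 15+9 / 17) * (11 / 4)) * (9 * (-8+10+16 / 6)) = 157419801 / 340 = 462999.41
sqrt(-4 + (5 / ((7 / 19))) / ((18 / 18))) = sqrt(469) / 7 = 3.09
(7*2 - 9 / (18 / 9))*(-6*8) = -456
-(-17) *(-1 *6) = -102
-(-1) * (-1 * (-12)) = 12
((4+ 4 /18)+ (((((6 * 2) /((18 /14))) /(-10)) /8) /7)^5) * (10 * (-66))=-36115199989 /12960000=-2786.67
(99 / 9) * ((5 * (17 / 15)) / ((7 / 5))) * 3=935 / 7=133.57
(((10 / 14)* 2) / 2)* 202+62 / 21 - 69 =1643 / 21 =78.24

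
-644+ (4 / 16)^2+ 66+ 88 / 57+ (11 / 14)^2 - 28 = -26981555 / 44688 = -603.78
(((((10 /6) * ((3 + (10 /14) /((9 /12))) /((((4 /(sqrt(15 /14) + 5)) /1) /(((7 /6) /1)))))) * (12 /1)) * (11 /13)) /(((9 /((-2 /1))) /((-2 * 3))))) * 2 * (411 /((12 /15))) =3127025 * sqrt(210) /1638 + 15635125 /117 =161298.32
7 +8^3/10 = 291/5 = 58.20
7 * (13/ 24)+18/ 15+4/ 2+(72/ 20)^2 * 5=1723/ 24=71.79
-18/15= -6/5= -1.20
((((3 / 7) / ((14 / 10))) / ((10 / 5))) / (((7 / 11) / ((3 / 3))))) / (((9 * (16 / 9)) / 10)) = 825 / 5488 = 0.15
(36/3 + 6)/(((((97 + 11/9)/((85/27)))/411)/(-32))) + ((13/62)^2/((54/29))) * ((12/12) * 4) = -5118760447/674622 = -7587.60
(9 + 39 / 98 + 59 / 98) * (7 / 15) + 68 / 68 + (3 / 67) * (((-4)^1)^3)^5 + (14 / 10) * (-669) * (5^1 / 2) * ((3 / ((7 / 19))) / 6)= -38657256019 / 804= -48081164.20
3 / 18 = 1 / 6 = 0.17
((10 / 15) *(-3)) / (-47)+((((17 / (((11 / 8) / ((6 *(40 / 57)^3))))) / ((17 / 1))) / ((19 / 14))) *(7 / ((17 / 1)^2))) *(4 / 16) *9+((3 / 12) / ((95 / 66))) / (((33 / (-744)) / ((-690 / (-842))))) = -25459927628878 / 8197565312233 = -3.11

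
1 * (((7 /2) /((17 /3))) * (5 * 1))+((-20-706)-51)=-26313 /34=-773.91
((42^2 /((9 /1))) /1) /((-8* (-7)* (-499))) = -7 /998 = -0.01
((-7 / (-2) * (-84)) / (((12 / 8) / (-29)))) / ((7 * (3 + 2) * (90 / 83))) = 33698 / 225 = 149.77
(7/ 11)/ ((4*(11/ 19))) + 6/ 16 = 629/ 968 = 0.65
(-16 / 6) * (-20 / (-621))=-160 / 1863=-0.09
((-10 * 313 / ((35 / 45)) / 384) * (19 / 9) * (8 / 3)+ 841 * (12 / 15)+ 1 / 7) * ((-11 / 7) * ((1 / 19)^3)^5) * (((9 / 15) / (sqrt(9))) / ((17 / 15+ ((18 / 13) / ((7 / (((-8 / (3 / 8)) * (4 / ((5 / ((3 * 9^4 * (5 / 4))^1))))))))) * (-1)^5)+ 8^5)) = -221241163 / 2016164726798537722596660368520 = -0.00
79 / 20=3.95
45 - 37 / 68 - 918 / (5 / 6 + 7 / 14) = -43795 / 68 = -644.04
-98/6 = -16.33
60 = 60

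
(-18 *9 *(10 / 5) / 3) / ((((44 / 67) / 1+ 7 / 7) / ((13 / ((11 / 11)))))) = -31356 / 37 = -847.46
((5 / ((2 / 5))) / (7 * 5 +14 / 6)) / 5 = 15 / 224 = 0.07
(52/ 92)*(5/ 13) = 5/ 23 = 0.22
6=6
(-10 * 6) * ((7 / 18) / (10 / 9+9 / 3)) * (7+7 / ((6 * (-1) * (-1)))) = -1715 / 37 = -46.35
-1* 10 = -10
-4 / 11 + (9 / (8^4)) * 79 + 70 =3145357 / 45056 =69.81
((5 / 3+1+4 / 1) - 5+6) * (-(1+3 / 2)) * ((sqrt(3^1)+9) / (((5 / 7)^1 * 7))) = -41.14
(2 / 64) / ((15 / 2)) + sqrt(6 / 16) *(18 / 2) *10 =1 / 240 + 45 *sqrt(6) / 2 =55.12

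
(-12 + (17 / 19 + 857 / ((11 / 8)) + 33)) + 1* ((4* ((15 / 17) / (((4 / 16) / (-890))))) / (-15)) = 5268440 / 3553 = 1482.81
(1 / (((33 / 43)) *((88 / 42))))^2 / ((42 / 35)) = 453005 / 1405536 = 0.32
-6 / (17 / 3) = -1.06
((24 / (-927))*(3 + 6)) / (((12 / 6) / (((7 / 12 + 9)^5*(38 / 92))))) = -16615559375 / 4271616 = -3889.76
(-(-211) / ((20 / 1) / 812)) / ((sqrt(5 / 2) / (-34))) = -1456322 * sqrt(10) / 25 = -184211.78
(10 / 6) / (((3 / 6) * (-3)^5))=-10 / 729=-0.01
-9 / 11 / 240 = -3 / 880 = -0.00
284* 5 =1420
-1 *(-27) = 27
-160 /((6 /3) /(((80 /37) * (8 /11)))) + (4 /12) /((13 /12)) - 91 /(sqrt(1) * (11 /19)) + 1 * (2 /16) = -282.55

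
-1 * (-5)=5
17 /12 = 1.42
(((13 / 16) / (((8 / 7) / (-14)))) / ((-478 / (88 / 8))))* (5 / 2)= 35035 / 61184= 0.57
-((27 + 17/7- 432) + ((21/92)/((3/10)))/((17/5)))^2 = -4850790407401/29964676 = -161883.63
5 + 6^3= 221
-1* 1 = -1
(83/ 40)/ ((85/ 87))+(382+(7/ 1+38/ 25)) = 1334989/ 3400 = 392.64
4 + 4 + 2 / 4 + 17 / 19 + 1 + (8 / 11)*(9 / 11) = 50531 / 4598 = 10.99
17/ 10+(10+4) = 157/ 10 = 15.70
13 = 13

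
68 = 68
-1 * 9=-9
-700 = -700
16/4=4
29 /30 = 0.97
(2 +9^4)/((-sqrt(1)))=-6563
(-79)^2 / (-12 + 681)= 6241 / 669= 9.33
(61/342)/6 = 61/2052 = 0.03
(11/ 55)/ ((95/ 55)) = 0.12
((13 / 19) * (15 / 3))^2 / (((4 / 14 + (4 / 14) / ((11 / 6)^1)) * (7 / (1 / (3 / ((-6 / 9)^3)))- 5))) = -1301300 / 3725159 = -0.35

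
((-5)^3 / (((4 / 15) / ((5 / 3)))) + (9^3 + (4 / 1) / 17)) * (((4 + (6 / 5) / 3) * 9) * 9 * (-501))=1578884967 / 170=9287558.63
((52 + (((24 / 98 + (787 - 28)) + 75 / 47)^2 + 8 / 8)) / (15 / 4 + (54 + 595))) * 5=61410840250660 / 13848245299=4434.56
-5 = -5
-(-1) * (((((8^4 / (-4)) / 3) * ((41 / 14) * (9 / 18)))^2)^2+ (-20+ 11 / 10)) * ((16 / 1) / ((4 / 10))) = 485462043105462604 / 194481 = 2496192651752.42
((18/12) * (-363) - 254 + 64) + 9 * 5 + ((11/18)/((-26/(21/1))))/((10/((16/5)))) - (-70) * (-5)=-2027333/1950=-1039.66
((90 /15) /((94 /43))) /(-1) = -129 /47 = -2.74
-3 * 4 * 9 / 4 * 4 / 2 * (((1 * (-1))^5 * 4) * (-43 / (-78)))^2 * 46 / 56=-215.69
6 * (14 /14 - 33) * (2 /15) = -25.60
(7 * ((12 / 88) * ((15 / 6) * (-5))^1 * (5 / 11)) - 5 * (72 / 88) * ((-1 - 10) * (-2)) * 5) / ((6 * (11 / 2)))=-13.80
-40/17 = -2.35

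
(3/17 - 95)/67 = -1612/1139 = -1.42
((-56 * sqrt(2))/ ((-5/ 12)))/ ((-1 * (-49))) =96 * sqrt(2)/ 35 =3.88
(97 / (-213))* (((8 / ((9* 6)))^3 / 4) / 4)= -388 / 4192479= -0.00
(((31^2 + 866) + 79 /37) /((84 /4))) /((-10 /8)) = -270712 /3885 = -69.68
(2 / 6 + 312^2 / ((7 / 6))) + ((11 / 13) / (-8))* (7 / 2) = 364455775 / 4368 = 83437.68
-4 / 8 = -1 / 2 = -0.50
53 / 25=2.12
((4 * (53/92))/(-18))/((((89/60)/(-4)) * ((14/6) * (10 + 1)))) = 2120/157619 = 0.01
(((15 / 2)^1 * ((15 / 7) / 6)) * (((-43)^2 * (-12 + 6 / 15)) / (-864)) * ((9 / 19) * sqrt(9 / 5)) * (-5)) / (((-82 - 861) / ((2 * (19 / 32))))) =804315 * sqrt(5) / 6759424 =0.27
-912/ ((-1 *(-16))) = -57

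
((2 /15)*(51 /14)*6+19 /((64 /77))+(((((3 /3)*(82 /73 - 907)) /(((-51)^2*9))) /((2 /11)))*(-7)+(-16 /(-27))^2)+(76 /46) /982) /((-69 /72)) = -10744154334076337 /372839718991320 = -28.82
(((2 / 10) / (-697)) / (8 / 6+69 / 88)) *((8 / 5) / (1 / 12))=-25344 / 9740575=-0.00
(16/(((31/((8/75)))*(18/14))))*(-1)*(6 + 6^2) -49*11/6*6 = -3772069/6975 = -540.80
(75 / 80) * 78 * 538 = 157365 / 4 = 39341.25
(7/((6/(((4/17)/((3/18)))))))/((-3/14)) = -392/51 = -7.69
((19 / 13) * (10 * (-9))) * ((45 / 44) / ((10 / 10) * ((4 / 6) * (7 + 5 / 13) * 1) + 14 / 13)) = -12825 / 572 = -22.42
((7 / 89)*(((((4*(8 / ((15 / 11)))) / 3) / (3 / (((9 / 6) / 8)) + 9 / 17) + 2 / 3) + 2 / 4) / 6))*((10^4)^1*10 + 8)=268827986 / 125045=2149.85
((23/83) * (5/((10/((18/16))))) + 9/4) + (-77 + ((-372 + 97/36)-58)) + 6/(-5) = -503.10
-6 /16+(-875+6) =-6955 /8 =-869.38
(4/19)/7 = 4/133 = 0.03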